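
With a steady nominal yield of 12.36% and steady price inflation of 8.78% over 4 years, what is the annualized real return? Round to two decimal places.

With constant rates the annual real return is the same each year: (1+12.36%)/(1+8.78%) − 1 = 0.03291.

3.29%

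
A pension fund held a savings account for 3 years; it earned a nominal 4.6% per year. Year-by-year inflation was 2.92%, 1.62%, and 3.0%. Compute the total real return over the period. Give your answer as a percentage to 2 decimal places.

6.24%

Cumulative inflation factor: 1.0292 × 1.0162 × 1.030 ≈ 1.07725.
Nominal growth factor: 1.14445. Real growth factor = 1.14445 / 1.07725 ≈ 1.06238.
Total real return ≈ 6.2377%.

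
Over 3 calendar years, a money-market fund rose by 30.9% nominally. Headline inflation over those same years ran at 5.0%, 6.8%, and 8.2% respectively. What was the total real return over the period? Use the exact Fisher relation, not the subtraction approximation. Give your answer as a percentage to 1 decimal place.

7.9%

Cumulative inflation factor: 1.050 × 1.068 × 1.082 ≈ 1.21335.
Nominal growth factor: 1.30900. Real growth factor = 1.30900 / 1.21335 ≈ 1.07883.
Total real return ≈ 7.8827%.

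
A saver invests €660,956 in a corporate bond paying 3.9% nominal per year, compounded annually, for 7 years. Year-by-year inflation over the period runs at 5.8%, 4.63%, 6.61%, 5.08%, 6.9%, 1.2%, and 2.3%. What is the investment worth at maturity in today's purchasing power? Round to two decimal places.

Nominal value at maturity: €660,956 × (1 + 3.9%)^7 ≈ €863,935.62.
Price-level factor over 7 years: 1.058 × 1.0463 × 1.0661 × 1.0508 × 1.069 × 1.012 × 1.023 ≈ 1.3724412159.
Dividing the nominal maturity value by the price-level factor gives the value in today's money.

€629,488.25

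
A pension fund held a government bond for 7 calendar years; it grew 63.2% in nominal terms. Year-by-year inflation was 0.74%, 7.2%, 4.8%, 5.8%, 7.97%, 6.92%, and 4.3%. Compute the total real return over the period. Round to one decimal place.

Cumulative inflation factor: 1.0074 × 1.072 × 1.048 × 1.058 × 1.0797 × 1.0692 × 1.043 ≈ 1.44175.
Nominal growth factor: 1.63200. Real growth factor = 1.63200 / 1.44175 ≈ 1.13196.
Total real return ≈ 13.1957%.

13.2%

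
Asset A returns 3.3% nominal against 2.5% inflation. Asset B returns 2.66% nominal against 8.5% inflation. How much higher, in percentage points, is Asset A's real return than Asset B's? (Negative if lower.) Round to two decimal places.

Asset A real return: 1.033/1.025 − 1 = 0.780%.
Asset B real return: 1.0266/1.085 − 1 = -5.382%.
Difference: 0.780 − (-5.382) = 6.162 pp.

6.16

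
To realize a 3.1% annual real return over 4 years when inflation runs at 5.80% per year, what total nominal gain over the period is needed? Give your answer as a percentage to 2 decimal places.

41.57%

Required annual nominal rate: (1+3.1%)(1+5.80%) − 1 = 9.0798%.
Cumulative over 4 years: (1 + 0.090798)^4 − 1 ≈ 0.41572.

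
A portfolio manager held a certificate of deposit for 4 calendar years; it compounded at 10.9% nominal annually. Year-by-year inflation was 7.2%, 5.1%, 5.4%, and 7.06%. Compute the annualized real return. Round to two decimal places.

4.44%

Cumulative inflation factor: 1.072 × 1.051 × 1.054 × 1.0706 ≈ 1.27135.
Nominal growth factor: 1.51261. Real growth factor = 1.51261 / 1.27135 ≈ 1.18976.
Annualized: 1.18976^(1/4) − 1 ≈ 0.04440.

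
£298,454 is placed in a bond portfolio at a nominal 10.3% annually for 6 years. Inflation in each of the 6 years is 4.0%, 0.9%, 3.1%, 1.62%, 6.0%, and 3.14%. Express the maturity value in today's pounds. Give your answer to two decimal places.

£447,131.35

Nominal value at maturity: £298,454 × (1 + 10.3%)^6 ≈ £537,440.61.
Price-level factor over 6 years: 1.040 × 1.009 × 1.031 × 1.0162 × 1.060 × 1.0314 ≈ 1.2019747756.
Dividing the nominal maturity value by the price-level factor gives the value in today's money.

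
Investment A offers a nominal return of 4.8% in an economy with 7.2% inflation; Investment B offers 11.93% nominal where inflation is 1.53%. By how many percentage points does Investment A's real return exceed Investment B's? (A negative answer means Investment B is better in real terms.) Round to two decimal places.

-12.48

Investment A real return: 1.048/1.072 − 1 = -2.239%.
Investment B real return: 1.1193/1.0153 − 1 = 10.243%.
Difference: -2.239 − 10.243 = -12.482 pp.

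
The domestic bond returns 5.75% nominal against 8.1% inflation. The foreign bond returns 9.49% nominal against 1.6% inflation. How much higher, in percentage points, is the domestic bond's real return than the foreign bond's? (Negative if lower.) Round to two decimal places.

-9.94

The domestic bond real return: 1.0575/1.081 − 1 = -2.174%.
The foreign bond real return: 1.0949/1.016 − 1 = 7.766%.
Difference: -2.174 − 7.766 = -9.940 pp.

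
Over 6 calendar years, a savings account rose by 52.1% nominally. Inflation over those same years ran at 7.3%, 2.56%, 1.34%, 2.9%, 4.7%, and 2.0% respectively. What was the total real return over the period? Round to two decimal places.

Cumulative inflation factor: 1.073 × 1.0256 × 1.0134 × 1.029 × 1.047 × 1.020 ≈ 1.22552.
Nominal growth factor: 1.52100. Real growth factor = 1.52100 / 1.22552 ≈ 1.24110.
Total real return ≈ 24.1105%.

24.11%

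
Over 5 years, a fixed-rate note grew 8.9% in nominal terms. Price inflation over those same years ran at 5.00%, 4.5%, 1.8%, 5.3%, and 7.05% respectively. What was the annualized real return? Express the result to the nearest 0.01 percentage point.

Cumulative inflation factor: 1.0500 × 1.045 × 1.018 × 1.053 × 1.0705 ≈ 1.25912.
Nominal growth factor: 1.08900. Real growth factor = 1.08900 / 1.25912 ≈ 0.86489.
Annualized: 0.86489^(1/5) − 1 ≈ -0.02861.

-2.86%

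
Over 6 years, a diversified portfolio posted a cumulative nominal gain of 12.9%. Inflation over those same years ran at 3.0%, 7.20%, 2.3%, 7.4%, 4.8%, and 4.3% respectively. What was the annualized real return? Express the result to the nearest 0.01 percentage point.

-2.65%

Cumulative inflation factor: 1.030 × 1.0720 × 1.023 × 1.074 × 1.048 × 1.043 ≈ 1.32604.
Nominal growth factor: 1.12900. Real growth factor = 1.12900 / 1.32604 ≈ 0.85141.
Annualized: 0.85141^(1/6) − 1 ≈ -0.02645.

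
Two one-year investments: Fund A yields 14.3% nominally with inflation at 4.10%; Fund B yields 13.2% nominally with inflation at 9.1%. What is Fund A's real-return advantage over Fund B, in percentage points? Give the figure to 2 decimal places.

6.04

Fund A real return: 1.143/1.0410 − 1 = 9.798%.
Fund B real return: 1.132/1.091 − 1 = 3.758%.
Difference: 9.798 − 3.758 = 6.040 pp.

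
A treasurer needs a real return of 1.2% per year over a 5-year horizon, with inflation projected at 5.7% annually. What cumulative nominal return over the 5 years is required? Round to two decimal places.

Required annual nominal rate: (1+1.2%)(1+5.7%) − 1 = 6.9684%.
Cumulative over 5 years: (1 + 0.069684)^5 − 1 ≈ 0.40048.

40.05%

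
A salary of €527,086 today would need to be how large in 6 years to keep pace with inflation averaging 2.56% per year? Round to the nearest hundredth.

€613,408.17

Cumulative price-level factor: (1+2.56%)^6 ≈ 1.1637724530.
Multiplying €527,086 by the price-level factor gives the future nominal sum.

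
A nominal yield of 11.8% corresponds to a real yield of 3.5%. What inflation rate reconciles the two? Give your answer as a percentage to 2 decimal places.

8.02%

From (1+r_nom) = (1+r_real)(1+π), we get 1+π = (1 + 11.8%)/(1 + 3.5%) = 1.118/1.035 ≈ 1.08019.
So π ≈ 8.0193%.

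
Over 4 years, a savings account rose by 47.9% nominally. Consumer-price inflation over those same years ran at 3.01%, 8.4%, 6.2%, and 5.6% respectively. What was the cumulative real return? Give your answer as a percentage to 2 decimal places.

Cumulative inflation factor: 1.0301 × 1.084 × 1.062 × 1.056 ≈ 1.25227.
Nominal growth factor: 1.47900. Real growth factor = 1.47900 / 1.25227 ≈ 1.18106.
Total real return ≈ 18.1058%.

18.11%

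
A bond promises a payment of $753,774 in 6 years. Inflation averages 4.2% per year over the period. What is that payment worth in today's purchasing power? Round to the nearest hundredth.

$588,890.89

Price-level factor over 6 years: (1 + 4.2%)^6 ≈ 1.2799892251.
Purchasing power today: $753,774 divided by that factor.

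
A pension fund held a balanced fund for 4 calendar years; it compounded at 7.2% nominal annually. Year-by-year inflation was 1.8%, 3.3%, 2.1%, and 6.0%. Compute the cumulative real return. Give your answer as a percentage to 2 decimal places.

16.04%

Cumulative inflation factor: 1.018 × 1.033 × 1.021 × 1.060 ≈ 1.13810.
Nominal growth factor: 1.32062. Real growth factor = 1.32062 / 1.13810 ≈ 1.16038.
Total real return ≈ 16.0378%.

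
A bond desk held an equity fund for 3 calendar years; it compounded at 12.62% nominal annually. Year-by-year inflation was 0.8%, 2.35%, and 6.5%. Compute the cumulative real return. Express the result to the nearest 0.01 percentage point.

30.00%

Cumulative inflation factor: 1.008 × 1.0235 × 1.065 ≈ 1.09875.
Nominal growth factor: 1.42839. Real growth factor = 1.42839 / 1.09875 ≈ 1.30002.
Total real return ≈ 30.0016%.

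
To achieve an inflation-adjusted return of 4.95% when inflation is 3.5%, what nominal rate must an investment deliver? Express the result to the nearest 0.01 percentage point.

8.62%

By the Fisher equation, 1 + r_nom = (1 + 4.95%)(1 + 3.5%) = 1.0495 × 1.035 = 1.0862325.
So r_nom = 8.62325%.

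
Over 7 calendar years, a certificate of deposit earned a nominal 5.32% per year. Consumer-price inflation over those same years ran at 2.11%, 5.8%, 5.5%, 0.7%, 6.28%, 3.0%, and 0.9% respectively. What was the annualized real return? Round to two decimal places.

Cumulative inflation factor: 1.0211 × 1.058 × 1.055 × 1.007 × 1.0628 × 1.030 × 1.009 ≈ 1.26770.
Nominal growth factor: 1.43739. Real growth factor = 1.43739 / 1.26770 ≈ 1.13386.
Annualized: 1.13386^(1/7) − 1 ≈ 0.01811.

1.81%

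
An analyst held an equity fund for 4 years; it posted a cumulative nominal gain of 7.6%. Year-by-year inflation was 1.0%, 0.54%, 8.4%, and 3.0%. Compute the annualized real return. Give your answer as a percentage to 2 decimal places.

Cumulative inflation factor: 1.010 × 1.0054 × 1.084 × 1.030 ≈ 1.13377.
Nominal growth factor: 1.07600. Real growth factor = 1.07600 / 1.13377 ≈ 0.94904.
Annualized: 0.94904^(1/4) − 1 ≈ -0.01299.

-1.30%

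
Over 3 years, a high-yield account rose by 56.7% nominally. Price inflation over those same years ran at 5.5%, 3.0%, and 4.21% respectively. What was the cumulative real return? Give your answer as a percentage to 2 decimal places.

38.38%

Cumulative inflation factor: 1.055 × 1.030 × 1.0421 ≈ 1.13240.
Nominal growth factor: 1.56700. Real growth factor = 1.56700 / 1.13240 ≈ 1.38379.
Total real return ≈ 38.3789%.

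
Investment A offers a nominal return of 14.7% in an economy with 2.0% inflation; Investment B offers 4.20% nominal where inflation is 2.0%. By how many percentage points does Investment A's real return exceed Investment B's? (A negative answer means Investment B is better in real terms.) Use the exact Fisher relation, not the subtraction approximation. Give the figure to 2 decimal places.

Investment A real return: 1.147/1.020 − 1 = 12.451%.
Investment B real return: 1.0420/1.020 − 1 = 2.157%.
Difference: 12.451 − 2.157 = 10.294 pp.

10.29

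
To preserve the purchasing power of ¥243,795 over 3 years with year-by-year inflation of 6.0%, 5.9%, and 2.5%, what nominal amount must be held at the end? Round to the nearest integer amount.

Cumulative price-level factor: 1.060 × 1.059 × 1.025 = 1.1506035.
Multiplying ¥243,795 by the price-level factor gives the future nominal sum.

¥280,511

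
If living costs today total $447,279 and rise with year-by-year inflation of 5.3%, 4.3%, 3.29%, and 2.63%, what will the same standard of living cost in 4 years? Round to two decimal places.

Cumulative price-level factor: 1.053 × 1.043 × 1.0329 × 1.0263 ≈ 1.1642474247.
Multiplying $447,279 by the price-level factor gives the future nominal sum.

$520,743.42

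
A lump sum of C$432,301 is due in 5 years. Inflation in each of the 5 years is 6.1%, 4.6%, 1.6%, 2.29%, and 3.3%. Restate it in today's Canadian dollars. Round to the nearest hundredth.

C$362,837.33

Price-level factor over 5 years: 1.061 × 1.046 × 1.016 × 1.0229 × 1.033 ≈ 1.1914457612.
Purchasing power today: C$432,301 divided by that factor.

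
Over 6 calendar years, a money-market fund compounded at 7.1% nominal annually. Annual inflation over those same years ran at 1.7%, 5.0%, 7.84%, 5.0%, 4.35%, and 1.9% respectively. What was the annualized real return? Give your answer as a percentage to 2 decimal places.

2.71%

Cumulative inflation factor: 1.017 × 1.050 × 1.0784 × 1.050 × 1.0435 × 1.019 ≈ 1.28572.
Nominal growth factor: 1.50917. Real growth factor = 1.50917 / 1.28572 ≈ 1.17379.
Annualized: 1.17379^(1/6) − 1 ≈ 0.02707.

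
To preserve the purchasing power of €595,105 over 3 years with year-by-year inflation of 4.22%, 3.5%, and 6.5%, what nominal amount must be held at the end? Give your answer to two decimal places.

€683,651.27

Cumulative price-level factor: 1.0422 × 1.035 × 1.065 = 1.148791005.
The nominal amount required is €595,105 scaled up by that factor.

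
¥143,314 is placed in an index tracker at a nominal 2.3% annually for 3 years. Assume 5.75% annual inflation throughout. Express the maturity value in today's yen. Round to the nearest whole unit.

¥129,740

Nominal value at maturity: ¥143,314 × (1 + 2.3%)^3 ≈ ¥153,432.
Price-level factor over 3 years: (1 + 5.75%)^3 ≈ 1.1826088594.
The maturity value deflated by that factor is the answer in today's purchasing power.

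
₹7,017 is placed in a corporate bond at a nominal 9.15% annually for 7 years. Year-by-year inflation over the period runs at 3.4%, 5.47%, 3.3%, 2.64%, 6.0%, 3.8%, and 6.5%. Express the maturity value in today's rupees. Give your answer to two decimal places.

₹9,558.69

Nominal value at maturity: ₹7,017 × (1 + 9.15%)^7 ≈ ₹12,951.43.
Price-level factor over 7 years: 1.034 × 1.0547 × 1.033 × 1.0264 × 1.060 × 1.038 × 1.065 ≈ 1.3549375421.
The maturity value deflated by that factor is the answer in today's purchasing power.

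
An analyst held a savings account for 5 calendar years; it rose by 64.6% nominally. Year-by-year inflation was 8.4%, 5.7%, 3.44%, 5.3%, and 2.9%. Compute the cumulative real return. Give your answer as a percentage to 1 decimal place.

Cumulative inflation factor: 1.084 × 1.057 × 1.0344 × 1.053 × 1.029 ≈ 1.28421.
Nominal growth factor: 1.64600. Real growth factor = 1.64600 / 1.28421 ≈ 1.28172.
Total real return ≈ 28.1720%.

28.2%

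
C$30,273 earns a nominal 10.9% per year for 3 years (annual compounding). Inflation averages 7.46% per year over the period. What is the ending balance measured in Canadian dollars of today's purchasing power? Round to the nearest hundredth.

C$33,274.35

Nominal value at maturity: C$30,273 × (1 + 10.9%)^3 ≈ C$41,290.50.
Price-level factor over 3 years: (1 + 7.46%)^3 ≈ 1.2409106409.
The maturity value deflated by that factor is the answer in today's purchasing power.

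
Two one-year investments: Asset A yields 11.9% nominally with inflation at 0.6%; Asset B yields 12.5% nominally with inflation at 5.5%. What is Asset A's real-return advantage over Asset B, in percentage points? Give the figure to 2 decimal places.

Asset A real return: 1.119/1.006 − 1 = 11.233%.
Asset B real return: 1.125/1.055 − 1 = 6.635%.
Difference: 11.233 − 6.635 = 4.598 pp.

4.60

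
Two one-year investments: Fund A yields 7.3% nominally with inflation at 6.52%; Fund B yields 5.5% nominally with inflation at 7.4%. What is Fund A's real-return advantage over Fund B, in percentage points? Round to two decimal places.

Fund A real return: 1.073/1.0652 − 1 = 0.732%.
Fund B real return: 1.055/1.074 − 1 = -1.769%.
Difference: 0.732 − (-1.769) = 2.501 pp.

2.50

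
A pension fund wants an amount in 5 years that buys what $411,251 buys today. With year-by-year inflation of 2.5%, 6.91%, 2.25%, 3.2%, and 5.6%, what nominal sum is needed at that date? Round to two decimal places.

$502,176.16

Cumulative price-level factor: 1.025 × 1.0691 × 1.0225 × 1.032 × 1.056 ≈ 1.2210940838.
The nominal amount required is $411,251 scaled up by that factor.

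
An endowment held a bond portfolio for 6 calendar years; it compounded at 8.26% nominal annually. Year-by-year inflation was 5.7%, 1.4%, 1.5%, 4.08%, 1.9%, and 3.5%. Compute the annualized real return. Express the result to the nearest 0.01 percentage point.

Cumulative inflation factor: 1.057 × 1.014 × 1.015 × 1.0408 × 1.019 × 1.035 ≈ 1.19416.
Nominal growth factor: 1.60993. Real growth factor = 1.60993 / 1.19416 ≈ 1.34818.
Annualized: 1.34818^(1/6) − 1 ≈ 0.05105.

5.11%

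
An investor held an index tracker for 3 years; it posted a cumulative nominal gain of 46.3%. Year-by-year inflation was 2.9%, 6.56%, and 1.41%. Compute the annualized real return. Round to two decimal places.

9.58%

Cumulative inflation factor: 1.029 × 1.0656 × 1.0141 ≈ 1.11196.
Nominal growth factor: 1.46300. Real growth factor = 1.46300 / 1.11196 ≈ 1.31569.
Annualized: 1.31569^(1/3) − 1 ≈ 0.09577.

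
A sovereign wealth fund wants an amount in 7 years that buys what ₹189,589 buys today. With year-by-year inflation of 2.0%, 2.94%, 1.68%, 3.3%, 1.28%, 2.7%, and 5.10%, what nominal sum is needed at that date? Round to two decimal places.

₹228,575.77

Cumulative price-level factor: 1.020 × 1.0294 × 1.0168 × 1.033 × 1.0128 × 1.027 × 1.0510 ≈ 1.2056383308.
Multiplying ₹189,589 by the price-level factor gives the future nominal sum.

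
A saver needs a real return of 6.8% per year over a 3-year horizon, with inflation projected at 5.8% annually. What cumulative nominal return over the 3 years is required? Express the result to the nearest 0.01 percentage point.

44.27%

Required annual nominal rate: (1+6.8%)(1+5.8%) − 1 = 12.9944%.
Cumulative over 3 years: (1 + 0.129944)^3 − 1 ≈ 0.44268.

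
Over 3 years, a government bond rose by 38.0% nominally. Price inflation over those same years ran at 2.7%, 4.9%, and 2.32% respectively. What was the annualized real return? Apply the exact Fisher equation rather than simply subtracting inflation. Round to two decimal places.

Cumulative inflation factor: 1.027 × 1.049 × 1.0232 ≈ 1.10232.
Nominal growth factor: 1.38000. Real growth factor = 1.38000 / 1.10232 ≈ 1.25191.
Annualized: 1.25191^(1/3) − 1 ≈ 0.07777.

7.78%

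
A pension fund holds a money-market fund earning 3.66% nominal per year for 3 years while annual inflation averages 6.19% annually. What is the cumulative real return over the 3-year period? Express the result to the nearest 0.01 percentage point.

The annual real rate is (1+3.66%)/(1+6.19%) − 1 = -2.3825%.
Compounded over 3 years: (1 + -0.023825)^3 − 1 ≈ -0.06979.

-6.98%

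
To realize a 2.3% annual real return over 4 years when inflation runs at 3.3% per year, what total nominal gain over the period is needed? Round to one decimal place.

Required annual nominal rate: (1+2.3%)(1+3.3%) − 1 = 5.6759%.
Cumulative over 4 years: (1 + 0.056759)^4 − 1 ≈ 0.24711.

24.7%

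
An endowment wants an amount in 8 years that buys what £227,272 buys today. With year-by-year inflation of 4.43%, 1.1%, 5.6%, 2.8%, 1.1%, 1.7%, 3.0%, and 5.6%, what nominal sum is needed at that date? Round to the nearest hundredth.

Cumulative price-level factor: 1.0443 × 1.011 × 1.056 × 1.028 × 1.011 × 1.017 × 1.030 × 1.056 ≈ 1.2817600103.
Multiplying £227,272 by the price-level factor gives the future nominal sum.

£291,308.16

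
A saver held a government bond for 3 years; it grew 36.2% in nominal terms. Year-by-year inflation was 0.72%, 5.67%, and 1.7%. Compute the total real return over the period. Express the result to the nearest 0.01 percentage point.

Cumulative inflation factor: 1.0072 × 1.0567 × 1.017 ≈ 1.08240.
Nominal growth factor: 1.36200. Real growth factor = 1.36200 / 1.08240 ≈ 1.25831.
Total real return ≈ 25.8313%.

25.83%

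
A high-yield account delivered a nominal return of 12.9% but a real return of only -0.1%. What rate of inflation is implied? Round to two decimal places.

13.01%

From (1+r_nom) = (1+r_real)(1+π), we get 1+π = (1 + 12.9%)/(1 − 0.1%) = 1.129/0.999 ≈ 1.13013.
So π ≈ 13.0130%.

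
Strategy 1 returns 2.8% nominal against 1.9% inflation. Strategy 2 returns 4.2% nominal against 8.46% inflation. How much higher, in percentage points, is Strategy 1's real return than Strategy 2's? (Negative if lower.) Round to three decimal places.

4.811

Strategy 1 real return: 1.028/1.019 − 1 = 0.8832%.
Strategy 2 real return: 1.042/1.0846 − 1 = -3.9277%.
Difference: 0.8832 − (-3.9277) = 4.8109 pp.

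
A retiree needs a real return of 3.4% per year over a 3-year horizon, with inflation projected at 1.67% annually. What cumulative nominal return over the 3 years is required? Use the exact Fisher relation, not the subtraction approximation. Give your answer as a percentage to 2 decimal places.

16.18%

Required annual nominal rate: (1+3.4%)(1+1.67%) − 1 = 5.12678%.
Cumulative over 3 years: (1 + 0.0512678)^3 − 1 ≈ 0.16182.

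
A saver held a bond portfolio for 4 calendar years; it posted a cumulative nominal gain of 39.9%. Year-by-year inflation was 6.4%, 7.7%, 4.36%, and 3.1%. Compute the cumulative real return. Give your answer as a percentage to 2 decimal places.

Cumulative inflation factor: 1.064 × 1.077 × 1.0436 × 1.031 ≈ 1.23296.
Nominal growth factor: 1.39900. Real growth factor = 1.39900 / 1.23296 ≈ 1.13466.
Total real return ≈ 13.4665%.

13.47%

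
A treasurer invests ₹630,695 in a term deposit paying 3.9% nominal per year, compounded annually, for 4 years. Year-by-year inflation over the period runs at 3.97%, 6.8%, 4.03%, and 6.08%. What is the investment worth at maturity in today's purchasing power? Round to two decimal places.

₹599,805.12

Nominal value at maturity: ₹630,695 × (1 + 3.9%)^4 ≈ ₹734,990.25.
Price-level factor over 4 years: 1.0397 × 1.068 × 1.0403 × 1.0608 ≈ 1.2253817451.
The maturity value deflated by that factor is the answer in today's purchasing power.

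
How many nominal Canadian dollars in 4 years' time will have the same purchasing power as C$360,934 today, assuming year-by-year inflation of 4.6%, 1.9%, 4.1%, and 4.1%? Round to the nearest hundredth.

C$416,903.10

Cumulative price-level factor: 1.046 × 1.019 × 1.041 × 1.041 ≈ 1.1550674022.
The nominal amount required is C$360,934 scaled up by that factor.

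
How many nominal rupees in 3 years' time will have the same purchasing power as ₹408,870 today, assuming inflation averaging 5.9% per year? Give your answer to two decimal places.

₹485,593.79

Cumulative price-level factor: (1+5.9%)^3 = 1.187648379.
Multiplying ₹408,870 by the price-level factor gives the future nominal sum.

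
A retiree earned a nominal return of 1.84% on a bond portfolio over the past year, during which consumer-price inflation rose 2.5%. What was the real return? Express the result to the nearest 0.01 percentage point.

-0.64%

Real return via the Fisher equation: (1 + 1.84%)/(1 + 2.5%) − 1 = 1.0184/1.025 − 1 ≈ -0.00644.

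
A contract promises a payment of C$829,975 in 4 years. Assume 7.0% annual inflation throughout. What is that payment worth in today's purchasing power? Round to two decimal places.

Price-level factor over 4 years: (1 + 7.0%)^4 = 1.31079601.
Purchasing power today: C$829,975 divided by that factor.

C$633,183.95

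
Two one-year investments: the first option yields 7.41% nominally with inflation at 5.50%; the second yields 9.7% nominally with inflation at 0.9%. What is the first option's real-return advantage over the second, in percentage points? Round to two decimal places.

-6.91

The first option real return: 1.0741/1.0550 − 1 = 1.810%.
The second real return: 1.097/1.009 − 1 = 8.722%.
Difference: 1.810 − 8.722 = -6.912 pp.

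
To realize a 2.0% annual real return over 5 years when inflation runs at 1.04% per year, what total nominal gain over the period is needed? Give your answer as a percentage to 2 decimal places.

16.27%

Required annual nominal rate: (1+2.0%)(1+1.04%) − 1 = 3.0608%.
Cumulative over 5 years: (1 + 0.030608)^5 − 1 ≈ 0.16270.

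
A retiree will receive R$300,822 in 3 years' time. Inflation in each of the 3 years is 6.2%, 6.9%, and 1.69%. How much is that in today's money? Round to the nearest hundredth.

R$260,572.83

Price-level factor over 3 years: 1.062 × 1.069 × 1.0169 = 1.1544641982.
Purchasing power today: R$300,822 divided by that factor.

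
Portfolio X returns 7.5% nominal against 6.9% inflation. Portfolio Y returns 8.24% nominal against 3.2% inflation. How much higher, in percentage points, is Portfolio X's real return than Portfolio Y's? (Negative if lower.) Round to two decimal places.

Portfolio X real return: 1.075/1.069 − 1 = 0.561%.
Portfolio Y real return: 1.0824/1.032 − 1 = 4.884%.
Difference: 0.561 − 4.884 = -4.323 pp.

-4.32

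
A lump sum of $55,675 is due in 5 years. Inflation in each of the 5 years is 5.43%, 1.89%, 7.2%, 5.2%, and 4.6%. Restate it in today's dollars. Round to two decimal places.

Price-level factor over 5 years: 1.0543 × 1.0189 × 1.072 × 1.052 × 1.046 ≈ 1.2671790332.
Purchasing power today: $55,675 divided by that factor.

$43,936.18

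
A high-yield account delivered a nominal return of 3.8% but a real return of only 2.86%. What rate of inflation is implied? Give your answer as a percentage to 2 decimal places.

0.91%

From (1+r_nom) = (1+r_real)(1+π), we get 1+π = (1 + 3.8%)/(1 + 2.86%) = 1.038/1.0286 ≈ 1.00914.
So π ≈ 0.9139%.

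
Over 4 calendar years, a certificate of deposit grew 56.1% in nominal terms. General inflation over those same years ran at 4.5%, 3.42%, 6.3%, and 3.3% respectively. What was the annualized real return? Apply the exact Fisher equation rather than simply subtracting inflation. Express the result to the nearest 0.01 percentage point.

Cumulative inflation factor: 1.045 × 1.0342 × 1.063 × 1.033 ≈ 1.18674.
Nominal growth factor: 1.56100. Real growth factor = 1.56100 / 1.18674 ≈ 1.31537.
Annualized: 1.31537^(1/4) − 1 ≈ 0.07093.

7.09%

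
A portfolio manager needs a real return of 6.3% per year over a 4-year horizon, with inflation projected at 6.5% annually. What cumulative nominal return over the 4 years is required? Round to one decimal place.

64.3%

Required annual nominal rate: (1+6.3%)(1+6.5%) − 1 = 13.2095%.
Cumulative over 4 years: (1 + 0.132095)^4 − 1 ≈ 0.64260.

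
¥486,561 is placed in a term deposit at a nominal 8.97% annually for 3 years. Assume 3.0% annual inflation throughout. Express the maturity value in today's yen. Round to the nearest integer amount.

Nominal value at maturity: ¥486,561 × (1 + 8.97%)^3 ≈ ¥629,590.
Price-level factor over 3 years: (1 + 3.0%)^3 = 1.092727.
Dividing the nominal maturity value by the price-level factor gives the value in today's money.

¥576,164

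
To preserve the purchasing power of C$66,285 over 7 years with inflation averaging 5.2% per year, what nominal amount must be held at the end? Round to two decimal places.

C$94,520.38

Cumulative price-level factor: (1+5.2%)^7 ≈ 1.4259693103.
The nominal amount required is C$66,285 scaled up by that factor.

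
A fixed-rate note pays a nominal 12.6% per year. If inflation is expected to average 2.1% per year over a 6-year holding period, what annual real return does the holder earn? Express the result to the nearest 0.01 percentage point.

With constant rates the annual real return is the same each year: (1+12.6%)/(1+2.1%) − 1 = 0.10284.

10.28%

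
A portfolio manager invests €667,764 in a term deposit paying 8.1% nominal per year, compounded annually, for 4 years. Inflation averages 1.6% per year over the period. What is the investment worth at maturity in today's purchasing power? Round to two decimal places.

Nominal value at maturity: €667,764 × (1 + 8.1%)^4 ≈ €911,854.99.
Price-level factor over 4 years: (1 + 1.6%)^4 ≈ 1.0655524495.
The maturity value deflated by that factor is the answer in today's purchasing power.

€855,757.96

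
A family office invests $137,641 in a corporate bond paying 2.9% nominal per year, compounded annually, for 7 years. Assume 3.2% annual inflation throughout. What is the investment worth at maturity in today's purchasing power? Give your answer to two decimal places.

$134,864.47

Nominal value at maturity: $137,641 × (1 + 2.9%)^7 ≈ $168,133.96.
Price-level factor over 7 years: (1 + 3.2%)^7 ≈ 1.2466882924.
Dividing the nominal maturity value by the price-level factor gives the value in today's money.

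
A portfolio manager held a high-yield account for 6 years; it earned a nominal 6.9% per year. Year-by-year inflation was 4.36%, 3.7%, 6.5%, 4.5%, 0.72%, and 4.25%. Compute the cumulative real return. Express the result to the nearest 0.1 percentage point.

18.0%

Cumulative inflation factor: 1.0436 × 1.037 × 1.065 × 1.045 × 1.0072 × 1.0425 ≈ 1.26465.
Nominal growth factor: 1.49233. Real growth factor = 1.49233 / 1.26465 ≈ 1.18004.
Total real return ≈ 18.0037%.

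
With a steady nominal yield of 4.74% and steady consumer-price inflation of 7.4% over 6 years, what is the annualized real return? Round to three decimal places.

-2.477%

With constant rates the annual real return is the same each year: (1+4.74%)/(1+7.4%) − 1 = -0.02477.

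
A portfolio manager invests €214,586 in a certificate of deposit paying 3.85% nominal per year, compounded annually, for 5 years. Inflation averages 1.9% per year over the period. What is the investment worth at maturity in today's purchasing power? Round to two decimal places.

Nominal value at maturity: €214,586 × (1 + 3.85%)^5 ≈ €259,199.34.
Price-level factor over 5 years: (1 + 1.9%)^5 ≈ 1.0986792441.
The maturity value deflated by that factor is the answer in today's purchasing power.

€235,919.03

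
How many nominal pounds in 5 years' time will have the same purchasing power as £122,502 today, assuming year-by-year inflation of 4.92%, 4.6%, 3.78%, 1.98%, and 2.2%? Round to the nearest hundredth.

£145,416.17

Cumulative price-level factor: 1.0492 × 1.046 × 1.0378 × 1.0198 × 1.022 ≈ 1.1870514319.
The nominal amount required is £122,502 scaled up by that factor.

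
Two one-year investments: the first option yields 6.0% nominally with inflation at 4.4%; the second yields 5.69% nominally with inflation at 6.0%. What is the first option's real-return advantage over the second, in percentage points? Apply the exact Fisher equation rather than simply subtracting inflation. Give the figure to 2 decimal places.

1.83

The first option real return: 1.060/1.044 − 1 = 1.533%.
The second real return: 1.0569/1.060 − 1 = -0.292%.
Difference: 1.533 − (-0.292) = 1.825 pp.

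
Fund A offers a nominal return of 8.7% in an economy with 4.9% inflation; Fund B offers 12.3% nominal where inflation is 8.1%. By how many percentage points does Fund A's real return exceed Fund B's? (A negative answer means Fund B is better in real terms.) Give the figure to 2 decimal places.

Fund A real return: 1.087/1.049 − 1 = 3.622%.
Fund B real return: 1.123/1.081 − 1 = 3.885%.
Difference: 3.622 − 3.885 = -0.263 pp.

-0.26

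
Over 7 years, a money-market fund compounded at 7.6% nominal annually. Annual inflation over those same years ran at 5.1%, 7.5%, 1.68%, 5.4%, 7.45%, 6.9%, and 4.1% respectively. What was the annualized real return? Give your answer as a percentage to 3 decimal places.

2.059%

Cumulative inflation factor: 1.051 × 1.075 × 1.0168 × 1.054 × 1.0745 × 1.069 × 1.041 ≈ 1.44785.
Nominal growth factor: 1.66988. Real growth factor = 1.66988 / 1.44785 ≈ 1.15336.
Annualized: 1.15336^(1/7) − 1 ≈ 0.02059.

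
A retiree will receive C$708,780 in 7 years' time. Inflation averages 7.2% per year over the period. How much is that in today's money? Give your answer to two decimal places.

Price-level factor over 7 years: (1 + 7.2%)^7 ≈ 1.6269098835.
Purchasing power today: C$708,780 divided by that factor.

C$435,660.27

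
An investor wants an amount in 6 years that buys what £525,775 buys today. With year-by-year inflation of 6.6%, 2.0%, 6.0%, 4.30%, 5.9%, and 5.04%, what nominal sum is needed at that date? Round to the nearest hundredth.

Cumulative price-level factor: 1.066 × 1.020 × 1.060 × 1.0430 × 1.059 × 1.0504 ≈ 1.3372057129.
The nominal amount required is £525,775 scaled up by that factor.

£703,069.33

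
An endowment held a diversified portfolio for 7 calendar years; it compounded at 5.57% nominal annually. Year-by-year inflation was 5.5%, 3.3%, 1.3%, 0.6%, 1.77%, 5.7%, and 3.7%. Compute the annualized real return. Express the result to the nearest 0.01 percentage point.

Cumulative inflation factor: 1.055 × 1.033 × 1.013 × 1.006 × 1.0177 × 1.057 × 1.037 ≈ 1.23889.
Nominal growth factor: 1.46145. Real growth factor = 1.46145 / 1.23889 ≈ 1.17964.
Annualized: 1.17964^(1/7) − 1 ≈ 0.02388.

2.39%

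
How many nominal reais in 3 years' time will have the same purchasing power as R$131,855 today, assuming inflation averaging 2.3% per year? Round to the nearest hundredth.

R$141,163.85

Cumulative price-level factor: (1+2.3%)^3 = 1.070599167.
Multiplying R$131,855 by the price-level factor gives the future nominal sum.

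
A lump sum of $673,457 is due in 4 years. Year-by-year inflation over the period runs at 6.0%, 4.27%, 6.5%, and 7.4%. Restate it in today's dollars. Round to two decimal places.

$532,709.87

Price-level factor over 4 years: 1.060 × 1.0427 × 1.065 × 1.074 ≈ 1.2642097282.
Purchasing power today: $673,457 divided by that factor.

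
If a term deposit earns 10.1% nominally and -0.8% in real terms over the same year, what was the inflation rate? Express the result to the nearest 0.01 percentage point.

From (1+r_nom) = (1+r_real)(1+π), we get 1+π = (1 + 10.1%)/(1 − 0.8%) = 1.101/0.992 ≈ 1.10988.
So π ≈ 10.9879%.

10.99%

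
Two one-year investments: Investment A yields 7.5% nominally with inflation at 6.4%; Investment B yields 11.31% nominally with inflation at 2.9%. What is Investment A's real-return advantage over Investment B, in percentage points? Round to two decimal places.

Investment A real return: 1.075/1.064 − 1 = 1.034%.
Investment B real return: 1.1131/1.029 − 1 = 8.173%.
Difference: 1.034 − 8.173 = -7.139 pp.

-7.14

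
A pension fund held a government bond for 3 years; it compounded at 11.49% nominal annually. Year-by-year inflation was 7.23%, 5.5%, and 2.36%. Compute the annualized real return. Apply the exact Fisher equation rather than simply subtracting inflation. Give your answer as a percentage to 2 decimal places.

6.17%

Cumulative inflation factor: 1.0723 × 1.055 × 1.0236 ≈ 1.15797.
Nominal growth factor: 1.38582. Real growth factor = 1.38582 / 1.15797 ≈ 1.19676.
Annualized: 1.19676^(1/3) − 1 ≈ 0.06170.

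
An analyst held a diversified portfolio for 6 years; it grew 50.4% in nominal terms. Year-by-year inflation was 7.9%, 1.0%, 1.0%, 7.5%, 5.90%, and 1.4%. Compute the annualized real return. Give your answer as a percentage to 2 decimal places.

2.85%

Cumulative inflation factor: 1.079 × 1.010 × 1.010 × 1.075 × 1.0590 × 1.014 ≈ 1.27059.
Nominal growth factor: 1.50400. Real growth factor = 1.50400 / 1.27059 ≈ 1.18370.
Annualized: 1.18370^(1/6) − 1 ≈ 0.02851.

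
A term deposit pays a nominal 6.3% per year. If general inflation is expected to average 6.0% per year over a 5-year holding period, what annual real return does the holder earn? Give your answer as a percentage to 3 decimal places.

With constant rates the annual real return is the same each year: (1+6.3%)/(1+6.0%) − 1 = 0.00283.

0.283%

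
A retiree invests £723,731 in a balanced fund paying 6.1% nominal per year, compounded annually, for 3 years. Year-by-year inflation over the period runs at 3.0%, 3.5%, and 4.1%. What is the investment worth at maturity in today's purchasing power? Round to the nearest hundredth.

£778,923.89

Nominal value at maturity: £723,731 × (1 + 6.1%)^3 ≈ £864,417.06.
Price-level factor over 3 years: 1.030 × 1.035 × 1.041 = 1.10975805.
The maturity value deflated by that factor is the answer in today's purchasing power.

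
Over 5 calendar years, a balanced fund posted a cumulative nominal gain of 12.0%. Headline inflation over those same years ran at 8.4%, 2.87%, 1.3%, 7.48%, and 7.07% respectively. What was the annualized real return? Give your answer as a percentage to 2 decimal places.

-2.94%

Cumulative inflation factor: 1.084 × 1.0287 × 1.013 × 1.0748 × 1.0707 ≈ 1.29994.
Nominal growth factor: 1.12000. Real growth factor = 1.12000 / 1.29994 ≈ 0.86158.
Annualized: 0.86158^(1/5) − 1 ≈ -0.02936.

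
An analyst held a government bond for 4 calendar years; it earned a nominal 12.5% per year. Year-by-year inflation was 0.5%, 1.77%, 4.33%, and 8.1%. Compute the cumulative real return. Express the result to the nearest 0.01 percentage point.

Cumulative inflation factor: 1.005 × 1.0177 × 1.0433 × 1.081 ≈ 1.15351.
Nominal growth factor: 1.60181. Real growth factor = 1.60181 / 1.15351 ≈ 1.38864.
Total real return ≈ 38.8639%.

38.86%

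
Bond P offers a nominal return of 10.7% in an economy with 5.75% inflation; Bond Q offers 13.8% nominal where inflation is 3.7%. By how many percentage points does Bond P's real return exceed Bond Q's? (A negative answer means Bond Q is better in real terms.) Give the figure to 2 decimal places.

Bond P real return: 1.107/1.0575 − 1 = 4.681%.
Bond Q real return: 1.138/1.037 − 1 = 9.740%.
Difference: 4.681 − 9.740 = -5.059 pp.

-5.06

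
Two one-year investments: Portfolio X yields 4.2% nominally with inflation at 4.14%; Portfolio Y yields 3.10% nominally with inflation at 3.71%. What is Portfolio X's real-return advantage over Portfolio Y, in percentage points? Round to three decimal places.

Portfolio X real return: 1.042/1.0414 − 1 = 0.0576%.
Portfolio Y real return: 1.0310/1.0371 − 1 = -0.5882%.
Difference: 0.0576 − (-0.5882) = 0.6458 pp.

0.646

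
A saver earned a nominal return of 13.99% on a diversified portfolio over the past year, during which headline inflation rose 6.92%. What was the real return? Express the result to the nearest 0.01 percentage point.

6.61%

Real return via the Fisher equation: (1 + 13.99%)/(1 + 6.92%) − 1 = 1.1399/1.0692 − 1 ≈ 0.06612.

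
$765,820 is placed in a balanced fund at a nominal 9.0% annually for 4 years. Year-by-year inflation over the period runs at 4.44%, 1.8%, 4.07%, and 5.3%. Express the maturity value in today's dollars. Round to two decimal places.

Nominal value at maturity: $765,820 × (1 + 9.0%)^4 ≈ $1,081,017.43.
Price-level factor over 4 years: 1.0444 × 1.018 × 1.0407 × 1.053 ≈ 1.1651143920.
Dividing the nominal maturity value by the price-level factor gives the value in today's money.

$927,820.85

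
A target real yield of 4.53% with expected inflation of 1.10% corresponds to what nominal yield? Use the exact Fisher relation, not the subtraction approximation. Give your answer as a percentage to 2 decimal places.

By the Fisher equation, 1 + r_nom = (1 + 4.53%)(1 + 1.10%) = 1.0453 × 1.0110 = 1.0567983.
So r_nom = 5.67983%.

5.68%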